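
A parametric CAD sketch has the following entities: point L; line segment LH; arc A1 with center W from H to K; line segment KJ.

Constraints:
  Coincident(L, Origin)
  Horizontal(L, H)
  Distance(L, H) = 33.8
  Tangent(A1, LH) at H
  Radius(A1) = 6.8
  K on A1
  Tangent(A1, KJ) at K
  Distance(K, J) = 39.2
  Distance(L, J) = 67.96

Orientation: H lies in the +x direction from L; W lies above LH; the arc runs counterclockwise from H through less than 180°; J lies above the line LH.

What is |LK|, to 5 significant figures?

40.379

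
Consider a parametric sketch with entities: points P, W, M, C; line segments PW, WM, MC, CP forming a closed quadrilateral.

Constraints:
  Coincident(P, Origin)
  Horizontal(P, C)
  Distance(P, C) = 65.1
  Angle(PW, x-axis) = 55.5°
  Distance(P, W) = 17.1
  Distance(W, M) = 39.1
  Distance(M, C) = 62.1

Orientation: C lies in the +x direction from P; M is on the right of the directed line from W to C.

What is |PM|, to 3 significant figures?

26.3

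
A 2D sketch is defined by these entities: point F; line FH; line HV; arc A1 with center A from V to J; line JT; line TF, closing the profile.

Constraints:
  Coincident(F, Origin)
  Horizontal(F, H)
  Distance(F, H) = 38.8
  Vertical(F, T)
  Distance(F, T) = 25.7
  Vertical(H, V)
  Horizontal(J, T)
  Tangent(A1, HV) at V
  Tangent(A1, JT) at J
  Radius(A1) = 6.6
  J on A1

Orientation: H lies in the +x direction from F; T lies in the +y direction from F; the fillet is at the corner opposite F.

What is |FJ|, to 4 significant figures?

41.20

F is at the origin; FH is horizontal with |FH| = 38.8 and H on the +x side, so H = (38.80, 0.000). FT is vertical with |FT| = 25.7 and T on the +y side, so T = (0.000, 25.70). The virtual corner opposite F is at (38.80, 25.70). The tangent condition forces AV to be normal to HV and since A1 is tangent to JT there, AJ ⟂ JT, with radius 6.6, so the center A sits 6.6 in from both sides at A = (32.20, 19.10). That places the tangent points at V = (38.80, 19.10) on HV and J = (32.20, 25.70) on JT. Then |FJ| = |J − F| = 41.20.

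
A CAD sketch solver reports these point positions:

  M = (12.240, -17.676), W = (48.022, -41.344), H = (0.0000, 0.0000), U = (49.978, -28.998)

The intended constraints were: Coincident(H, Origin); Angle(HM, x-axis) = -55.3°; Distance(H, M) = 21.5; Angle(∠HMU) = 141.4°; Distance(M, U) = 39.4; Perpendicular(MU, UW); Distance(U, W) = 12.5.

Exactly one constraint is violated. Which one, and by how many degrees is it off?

Perpendicular(MU, UW) — off by 7.70°.

H = (0.00, 0.00) ✓; HM at -55.30° ✓; |HM| = 21.50 ✓; ∠HMU = 141.4° ✓; |MU| = 39.40 ✓; ∠(MU, UW) = 82.30° ✗; |UW| = 12.50 ✓.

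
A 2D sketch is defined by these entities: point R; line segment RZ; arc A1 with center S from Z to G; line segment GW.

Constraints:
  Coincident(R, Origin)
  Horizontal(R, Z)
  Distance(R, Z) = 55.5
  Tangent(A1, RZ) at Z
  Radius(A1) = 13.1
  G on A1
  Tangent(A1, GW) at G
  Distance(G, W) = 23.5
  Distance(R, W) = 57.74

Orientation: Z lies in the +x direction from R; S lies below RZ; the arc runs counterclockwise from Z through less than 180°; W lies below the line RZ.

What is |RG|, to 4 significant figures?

44.67

R is at the origin; RZ is horizontal with |RZ| = 55.5 and Z on the +x side, so Z = (55.50, 0.000). A1 meets RZ tangentially, so SZ is at right angles to RZ, so S = Z + (0, -13.1) = (55.50, -13.10). Since SG ⟂ GW (tangency), |SW| = √(13.1² + 23.5²) = 26.90 regardless of where G sits on A1. So W lies on both circle(R, 57.74) and circle(S, 26.90); the below-RZ intersection is W = (43.98, -37.41). G is the foot of the tangent from W: G = (42.43, -13.96).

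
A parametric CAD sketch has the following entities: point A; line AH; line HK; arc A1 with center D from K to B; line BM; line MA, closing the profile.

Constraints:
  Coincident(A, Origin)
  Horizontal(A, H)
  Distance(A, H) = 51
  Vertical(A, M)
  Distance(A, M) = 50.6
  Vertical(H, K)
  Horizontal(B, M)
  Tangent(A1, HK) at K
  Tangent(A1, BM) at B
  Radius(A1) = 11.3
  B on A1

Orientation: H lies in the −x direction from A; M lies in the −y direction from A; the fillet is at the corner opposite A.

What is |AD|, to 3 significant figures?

55.9

A and M share the same x with |AM| = 50.6 and M on the −y side, so M = (0.00, -50.6). The virtual corner opposite A is at (-51.0, -50.6). A1 meets HK tangentially, so DK is at right angles to HK and since A1 is tangent to BM there, DB ⟂ BM, with radius 11.3, so the center D sits 11.3 in from both sides at D = (-39.7, -39.3). Then |AD| = |D − A| = 55.9.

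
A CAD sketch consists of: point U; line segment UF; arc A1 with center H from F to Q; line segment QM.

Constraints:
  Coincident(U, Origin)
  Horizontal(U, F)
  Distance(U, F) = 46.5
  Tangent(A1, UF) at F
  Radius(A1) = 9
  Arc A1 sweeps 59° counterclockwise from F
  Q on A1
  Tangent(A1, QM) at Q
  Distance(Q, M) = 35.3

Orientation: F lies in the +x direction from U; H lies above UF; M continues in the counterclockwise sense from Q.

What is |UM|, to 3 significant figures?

80.2

On A1, F sits at bearing -90° from H; a 59° counterclockwise sweep puts Q at bearing -31°, so Q = H + 9.0·(cos -31°, sin -31°) = (54.2, 4.36). Tangency of A1 to QM means the radius HQ is perpendicular to QM, so QM runs along (−sin -31°, cos -31°); with |QM| = 35.3, M = (72.4, 34.6). Then |UM| = |M − U| = 80.2.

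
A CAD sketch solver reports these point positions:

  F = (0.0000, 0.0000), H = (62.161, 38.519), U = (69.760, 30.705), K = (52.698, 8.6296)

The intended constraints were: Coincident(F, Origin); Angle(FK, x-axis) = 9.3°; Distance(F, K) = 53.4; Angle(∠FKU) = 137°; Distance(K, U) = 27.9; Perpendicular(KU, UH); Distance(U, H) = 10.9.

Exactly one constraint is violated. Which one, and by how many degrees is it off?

Perpendicular(KU, UH) — off by 8.10°.

F = (0.00, 0.00) ✓; FK at 9.300° ✓; |FK| = 53.40 ✓; ∠FKU = 137.0° ✓; |KU| = 27.90 ✓; ∠(KU, UH) = 81.90° ✗; |UH| = 10.90 ✓.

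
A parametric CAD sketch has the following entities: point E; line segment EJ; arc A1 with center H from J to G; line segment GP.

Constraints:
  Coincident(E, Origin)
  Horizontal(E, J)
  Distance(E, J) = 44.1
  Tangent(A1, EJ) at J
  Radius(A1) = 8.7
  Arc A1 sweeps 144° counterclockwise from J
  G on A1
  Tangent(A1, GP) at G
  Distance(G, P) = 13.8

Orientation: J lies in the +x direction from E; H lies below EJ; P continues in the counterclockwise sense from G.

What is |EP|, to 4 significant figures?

55.53

On A1, J sits at bearing 90° from H; a 144° counterclockwise sweep puts G at bearing 234°, so G = H + 8.7·(cos 234°, sin 234°) = (38.99, -15.74). The tangent condition forces HG to be normal to GP, so GP runs along (−sin 234°, cos 234°); with |GP| = 13.8, P = (50.15, -23.85). Then |EP| = |P − E| = 55.53.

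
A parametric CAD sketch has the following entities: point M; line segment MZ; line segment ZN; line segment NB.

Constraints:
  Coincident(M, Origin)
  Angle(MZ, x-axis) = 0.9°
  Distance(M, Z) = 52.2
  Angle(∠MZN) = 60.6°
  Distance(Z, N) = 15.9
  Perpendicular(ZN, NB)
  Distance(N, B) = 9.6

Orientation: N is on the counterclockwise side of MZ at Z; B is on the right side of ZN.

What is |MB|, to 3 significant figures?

55.9

∠MZN = 60.6°, so ZN runs at 0.9° + (180° − 60.6°) = 120° from the x-axis; with |ZN| = 15.9, N = Z + 15.9·(cos 120°, sin 120°) = (44.2, 14.5). ZN is perpendicular to NB; with |NB| = 9.6 on the right of ZN, B = N + 9.6·(0.863, 0.505) = (52.5, 19.4). Then |MB| = |B − M| = 55.9.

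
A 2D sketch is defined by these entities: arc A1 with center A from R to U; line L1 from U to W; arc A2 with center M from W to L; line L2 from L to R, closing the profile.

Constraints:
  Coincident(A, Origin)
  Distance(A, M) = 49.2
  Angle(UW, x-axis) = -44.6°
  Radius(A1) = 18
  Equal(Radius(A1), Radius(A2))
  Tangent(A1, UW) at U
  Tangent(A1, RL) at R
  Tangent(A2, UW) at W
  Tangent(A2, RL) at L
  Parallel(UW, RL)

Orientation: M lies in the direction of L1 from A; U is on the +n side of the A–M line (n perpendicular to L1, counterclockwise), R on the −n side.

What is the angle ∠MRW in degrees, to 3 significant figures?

16.1°

The slot axis is L1's direction at -44.6°, so u = (cos -44.6°, sin -44.6°) = (0.712, -0.702) and n = (−sin -44.6°, cos -44.6°) = (0.702, 0.712). A is at the origin and M lies 49.2 along u from A, so M = 49.2·u = (35.0, -34.5). Tangency of A1 to both parallel lines with radius 18.0 puts U and R at A ± 18.0·n: U = (12.6, 12.8), R = (-12.6, -12.8). Equal radii place W and L the same way about M: W = M + 18.0·n = (47.7, -21.7), L = M − 18.0·n = (22.4, -47.4). Then cos ∠MRW = RM·RW / (|RM||RW|), giving 16.1°.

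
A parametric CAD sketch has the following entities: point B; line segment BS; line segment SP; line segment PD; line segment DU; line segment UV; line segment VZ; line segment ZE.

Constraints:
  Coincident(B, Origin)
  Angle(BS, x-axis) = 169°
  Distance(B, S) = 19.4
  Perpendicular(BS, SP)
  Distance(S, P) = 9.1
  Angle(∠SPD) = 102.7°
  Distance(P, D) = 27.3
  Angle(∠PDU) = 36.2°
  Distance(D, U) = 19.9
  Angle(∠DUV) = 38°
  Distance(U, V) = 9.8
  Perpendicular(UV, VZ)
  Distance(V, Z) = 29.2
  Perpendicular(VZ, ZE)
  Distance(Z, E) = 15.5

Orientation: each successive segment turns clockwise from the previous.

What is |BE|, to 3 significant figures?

24.1

B is at the origin; BS runs at 169.0° with length 19.4, so S = (-19.0, 3.70). BS ⟂ SP, so SP runs at 79.0°; with |SP| = 9.1, P = (-17.3, 12.6). ∠SPD = 102.7° gives PD at 1.70° from the x-axis; with |PD| = 27.3, D = (9.98, 13.4). ∠PDU = 36.2° gives DU at -142° from the x-axis; with |DU| = 19.9, U = (-5.72, 1.22). ∠DUV = 38.0° gives UV at 75.9° from the x-axis; with |UV| = 9.8, V = (-3.33, 10.7). UV ⟂ VZ, so VZ runs at -14.1°; with |VZ| = 29.2, Z = (25.0, 3.61). VZ is perpendicular to ZE, so ZE runs at -104°; with |ZE| = 15.5, E = (21.2, -11.4). Then |BE| = |E − B| = 24.1.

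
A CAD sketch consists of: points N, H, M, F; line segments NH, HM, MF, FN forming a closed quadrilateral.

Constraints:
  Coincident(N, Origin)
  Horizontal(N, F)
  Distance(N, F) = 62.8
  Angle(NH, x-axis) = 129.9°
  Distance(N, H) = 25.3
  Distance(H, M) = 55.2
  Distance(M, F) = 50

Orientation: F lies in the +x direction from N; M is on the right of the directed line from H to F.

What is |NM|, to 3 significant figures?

29.9

N is at the origin; N and F share the same y with |NF| = 62.8 and F in +x, so F = (62.8, 0). NH runs at 129.9° with |NH| = 25.3, so H = (-16.2, 19.4). M is determined by |HM| = 55.2 and |MF| = 50.0 together: it lies at the intersection of circle(H, 55.2) and circle(F, 50.0). With |HF| = 81.4, the foot of the radical line on HF is 44.0 from H and the perpendicular offset is √(55.2² − 44.0²) = 33.3. Taking the right-of-HF solution: M = (18.6, -23.4).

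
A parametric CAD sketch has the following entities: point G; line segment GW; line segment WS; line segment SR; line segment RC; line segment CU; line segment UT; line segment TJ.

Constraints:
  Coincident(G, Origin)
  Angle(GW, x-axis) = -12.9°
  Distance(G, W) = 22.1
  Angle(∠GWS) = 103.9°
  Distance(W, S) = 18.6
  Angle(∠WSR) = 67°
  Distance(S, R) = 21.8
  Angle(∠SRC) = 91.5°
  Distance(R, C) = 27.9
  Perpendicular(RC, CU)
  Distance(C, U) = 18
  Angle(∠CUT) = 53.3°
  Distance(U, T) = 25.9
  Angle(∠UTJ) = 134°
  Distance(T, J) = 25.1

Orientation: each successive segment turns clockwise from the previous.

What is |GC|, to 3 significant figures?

15.7

∠WSR = 67.0° gives SR at 158° from the x-axis; with |SR| = 21.8, R = (1.65, -15.4). ∠SRC = 91.5° gives RC at 69.5° from the x-axis; with |RC| = 27.9, C = (11.4, 10.8). Then |GC| = |C − G| = 15.7.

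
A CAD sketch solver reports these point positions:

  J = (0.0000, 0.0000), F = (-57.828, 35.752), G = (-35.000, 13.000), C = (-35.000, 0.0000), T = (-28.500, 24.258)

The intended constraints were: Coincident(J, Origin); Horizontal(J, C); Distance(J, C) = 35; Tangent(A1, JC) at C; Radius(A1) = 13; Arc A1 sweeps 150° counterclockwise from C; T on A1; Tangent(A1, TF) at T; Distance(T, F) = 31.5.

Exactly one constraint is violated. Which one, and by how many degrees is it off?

Tangent(A1, TF) at T — off by 8.60°.

J = (0.00, 0.00) ✓; J.y = 0.00, C.y = 0.00 ✓; |JC| = 35.00 ✓; ∠(GC, CJ) = 90.00° ✓; |GC| = 13.00 ✓; bearing(G→T) − bearing(G→C) = 150.0° ✓; |GT| = 13.00 ✓; ∠(GT, TF) = 81.40° ✗; |TF| = 31.50 ✓.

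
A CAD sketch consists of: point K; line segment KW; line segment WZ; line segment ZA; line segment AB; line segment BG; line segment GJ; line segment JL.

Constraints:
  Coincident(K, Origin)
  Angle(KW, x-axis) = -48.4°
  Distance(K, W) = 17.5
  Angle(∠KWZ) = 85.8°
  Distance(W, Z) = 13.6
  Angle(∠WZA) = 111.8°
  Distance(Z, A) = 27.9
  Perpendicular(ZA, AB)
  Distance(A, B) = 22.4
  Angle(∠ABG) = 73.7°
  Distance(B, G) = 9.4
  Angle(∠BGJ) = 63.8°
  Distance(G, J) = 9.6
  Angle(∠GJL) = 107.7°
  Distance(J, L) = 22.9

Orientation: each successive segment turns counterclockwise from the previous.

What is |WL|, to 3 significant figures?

52.1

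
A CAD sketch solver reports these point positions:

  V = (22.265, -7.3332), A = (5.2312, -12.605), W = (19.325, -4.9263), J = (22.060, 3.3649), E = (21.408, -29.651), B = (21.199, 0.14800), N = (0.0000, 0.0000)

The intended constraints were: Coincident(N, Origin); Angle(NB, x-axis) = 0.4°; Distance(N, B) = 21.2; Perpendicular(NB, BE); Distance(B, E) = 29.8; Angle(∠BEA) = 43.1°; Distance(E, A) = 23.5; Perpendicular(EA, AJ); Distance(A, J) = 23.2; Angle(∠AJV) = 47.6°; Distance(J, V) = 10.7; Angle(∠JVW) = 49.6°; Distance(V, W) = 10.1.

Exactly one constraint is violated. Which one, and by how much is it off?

Distance(V, W) = 10.1 — off by 6.30.

N = (0.00, 0.00) ✓; NB at 0.4000° ✓; |NB| = 21.20 ✓; ∠(NB, BE) = 90.00° ✓; |BE| = 29.80 ✓; ∠BEA = 43.10° ✓; |EA| = 23.50 ✓; ∠(EA, AJ) = 90.00° ✓; |AJ| = 23.20 ✓; ∠AJV = 47.60° ✓; |JV| = 10.70 ✓; ∠JVW = 49.60° ✓; |VW| = 3.800 ✗.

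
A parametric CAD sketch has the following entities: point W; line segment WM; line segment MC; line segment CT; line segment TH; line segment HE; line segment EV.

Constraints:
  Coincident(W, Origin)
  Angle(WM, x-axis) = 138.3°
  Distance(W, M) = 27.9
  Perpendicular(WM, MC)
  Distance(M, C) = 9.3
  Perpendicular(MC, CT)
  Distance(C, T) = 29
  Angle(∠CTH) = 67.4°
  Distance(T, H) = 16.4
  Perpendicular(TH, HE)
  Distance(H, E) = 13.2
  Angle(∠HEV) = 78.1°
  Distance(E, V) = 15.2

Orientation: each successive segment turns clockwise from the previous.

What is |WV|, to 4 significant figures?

14.67

W is at the origin; WM runs at 138.3° with length 27.9, so M = (-20.83, 18.56). WM ⟂ MC, so MC runs at 48.30°; with |MC| = 9.3, C = (-14.64, 25.50). The perpendicularity gives CT at right angles to MC, so CT runs at -41.70°; with |CT| = 29.0, T = (7.008, 6.212). ∠CTH = 67.4° gives TH at -154.3° from the x-axis; with |TH| = 16.4, H = (-7.770, -0.9000). TH ⟂ HE, so HE runs at 115.7°; with |HE| = 13.2, E = (-13.49, 10.99). ∠HEV = 78.1° gives EV at 13.80° from the x-axis; with |EV| = 15.2, V = (1.267, 14.62). Then |WV| = |V − W| = 14.67.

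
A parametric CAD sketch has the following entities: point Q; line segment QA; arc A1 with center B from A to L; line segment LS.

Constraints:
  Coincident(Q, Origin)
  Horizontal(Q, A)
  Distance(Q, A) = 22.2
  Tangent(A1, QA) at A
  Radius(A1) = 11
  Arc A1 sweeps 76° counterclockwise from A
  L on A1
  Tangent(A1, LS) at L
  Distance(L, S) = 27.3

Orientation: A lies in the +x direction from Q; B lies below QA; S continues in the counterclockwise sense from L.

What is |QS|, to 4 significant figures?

35.17

Q is at the origin; QA is horizontal with |QA| = 22.2 and A on the +x side, so A = (22.20, 0.000). The tangent condition forces BA to be normal to QA, so B = A + (0, -11) = (22.20, -11.00). On A1, A sits at bearing 90° from B; a 76° counterclockwise sweep puts L at bearing 166°, so L = B + 11.0·(cos 166°, sin 166°) = (11.53, -8.339). A1 meets LS tangentially, so BL is at right angles to LS, so LS runs along (−sin 166°, cos 166°); with |LS| = 27.3, S = (4.922, -34.83). Then |QS| = |S − Q| = 35.17.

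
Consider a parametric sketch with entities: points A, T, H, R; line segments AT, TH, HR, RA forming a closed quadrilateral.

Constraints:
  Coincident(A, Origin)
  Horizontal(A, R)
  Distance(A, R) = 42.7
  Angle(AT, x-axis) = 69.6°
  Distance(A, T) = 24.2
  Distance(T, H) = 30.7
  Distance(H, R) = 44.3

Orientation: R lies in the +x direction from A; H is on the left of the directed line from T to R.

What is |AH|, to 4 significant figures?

53.24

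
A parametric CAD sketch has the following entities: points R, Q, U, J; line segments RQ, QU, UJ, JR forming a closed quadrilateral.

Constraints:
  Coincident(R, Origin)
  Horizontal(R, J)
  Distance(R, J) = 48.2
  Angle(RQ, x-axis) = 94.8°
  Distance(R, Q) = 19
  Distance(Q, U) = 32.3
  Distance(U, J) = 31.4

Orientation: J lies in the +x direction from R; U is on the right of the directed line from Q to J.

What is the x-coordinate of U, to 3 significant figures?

17.6

Checks: |QU| = 32.30 ✓; |UJ| = 31.40 ✓.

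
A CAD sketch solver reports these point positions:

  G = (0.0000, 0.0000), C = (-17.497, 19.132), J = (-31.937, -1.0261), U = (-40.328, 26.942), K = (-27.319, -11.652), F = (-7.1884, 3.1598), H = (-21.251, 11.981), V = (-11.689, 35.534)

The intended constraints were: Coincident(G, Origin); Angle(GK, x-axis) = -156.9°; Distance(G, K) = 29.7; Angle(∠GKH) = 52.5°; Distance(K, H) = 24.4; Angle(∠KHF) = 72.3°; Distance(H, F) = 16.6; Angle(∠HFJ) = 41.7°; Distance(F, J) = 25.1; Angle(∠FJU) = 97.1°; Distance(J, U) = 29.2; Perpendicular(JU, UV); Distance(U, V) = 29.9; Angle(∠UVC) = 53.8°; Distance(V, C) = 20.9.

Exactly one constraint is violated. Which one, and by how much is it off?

Distance(V, C) = 20.9 — off by 3.50.

G = (0.00, 0.00) ✓; GK at -156.9° ✓; |GK| = 29.70 ✓; ∠GKH = 52.50° ✓; |KH| = 24.40 ✓; ∠KHF = 72.30° ✓; |HF| = 16.60 ✓; ∠HFJ = 41.70° ✓; |FJ| = 25.10 ✓; ∠FJU = 97.10° ✓; |JU| = 29.20 ✓; ∠(JU, UV) = 90.00° ✓; |UV| = 29.90 ✓; ∠UVC = 53.80° ✓; |VC| = 17.40 ✗.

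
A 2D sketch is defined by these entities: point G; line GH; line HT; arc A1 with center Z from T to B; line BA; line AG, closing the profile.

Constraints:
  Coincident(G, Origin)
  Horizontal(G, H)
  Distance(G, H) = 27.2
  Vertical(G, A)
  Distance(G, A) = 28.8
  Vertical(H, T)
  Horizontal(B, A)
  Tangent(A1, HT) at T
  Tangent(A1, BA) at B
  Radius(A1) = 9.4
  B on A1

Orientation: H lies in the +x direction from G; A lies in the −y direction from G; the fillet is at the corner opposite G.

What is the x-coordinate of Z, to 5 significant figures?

17.800

GA is vertical with |GA| = 28.8 and A on the −y side, so A = (0.0000, -28.800). The virtual corner opposite G is at (27.200, -28.800). Since A1 is tangent to HT there, ZT ⟂ HT and tangency of A1 to BA means the radius ZB is perpendicular to BA, with radius 9.4, so the center Z sits 9.4 in from both sides at Z = (17.800, -19.400). So Z.x = 17.800.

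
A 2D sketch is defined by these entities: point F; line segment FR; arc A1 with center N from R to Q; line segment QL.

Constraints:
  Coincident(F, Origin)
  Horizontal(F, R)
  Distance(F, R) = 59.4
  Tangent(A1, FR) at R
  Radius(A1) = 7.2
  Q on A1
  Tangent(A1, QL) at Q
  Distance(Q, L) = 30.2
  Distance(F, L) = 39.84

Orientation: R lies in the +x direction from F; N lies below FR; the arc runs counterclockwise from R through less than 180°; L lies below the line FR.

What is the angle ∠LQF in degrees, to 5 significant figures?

45.867°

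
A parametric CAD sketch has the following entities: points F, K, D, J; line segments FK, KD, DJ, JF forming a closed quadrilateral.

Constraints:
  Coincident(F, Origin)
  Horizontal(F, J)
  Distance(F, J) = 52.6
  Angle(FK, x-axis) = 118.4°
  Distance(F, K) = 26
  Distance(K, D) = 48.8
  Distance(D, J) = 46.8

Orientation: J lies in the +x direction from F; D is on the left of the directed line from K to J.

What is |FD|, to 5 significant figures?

53.245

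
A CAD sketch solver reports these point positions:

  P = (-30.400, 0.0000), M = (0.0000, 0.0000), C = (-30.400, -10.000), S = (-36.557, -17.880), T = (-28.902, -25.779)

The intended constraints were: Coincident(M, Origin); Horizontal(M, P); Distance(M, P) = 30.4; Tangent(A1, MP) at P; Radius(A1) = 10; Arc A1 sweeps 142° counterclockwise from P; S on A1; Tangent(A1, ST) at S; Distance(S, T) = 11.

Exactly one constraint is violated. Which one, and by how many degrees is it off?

Tangent(A1, ST) at S — off by 7.90°.

M = (0.00, 0.00) ✓; M.y = 0.00, P.y = 0.00 ✓; |MP| = 30.40 ✓; ∠(CP, PM) = 90.00° ✓; |CP| = 10.00 ✓; bearing(C→S) − bearing(C→P) = 142.0° ✓; |CS| = 10.00 ✓; ∠(CS, ST) = 97.90° ✗; |ST| = 11.00 ✓.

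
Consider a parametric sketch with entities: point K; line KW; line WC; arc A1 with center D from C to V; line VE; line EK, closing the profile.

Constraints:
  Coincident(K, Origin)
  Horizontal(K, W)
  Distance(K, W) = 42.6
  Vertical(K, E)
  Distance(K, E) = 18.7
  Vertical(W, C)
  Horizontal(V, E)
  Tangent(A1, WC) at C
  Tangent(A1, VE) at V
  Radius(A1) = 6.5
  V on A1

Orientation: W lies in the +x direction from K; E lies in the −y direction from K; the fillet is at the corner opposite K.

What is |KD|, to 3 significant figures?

38.1

K is at the origin; K and W share the same y with |KW| = 42.6 and W on the +x side, so W = (42.6, 0.00). K and E share the same x with |KE| = 18.7 and E on the −y side, so E = (0.00, -18.7). The virtual corner opposite K is at (42.6, -18.7). Since A1 is tangent to WC there, DC ⟂ WC and the tangent condition forces DV to be normal to VE, with radius 6.5, so the center D sits 6.5 in from both sides at D = (36.1, -12.2). Then |KD| = |D − K| = 38.1.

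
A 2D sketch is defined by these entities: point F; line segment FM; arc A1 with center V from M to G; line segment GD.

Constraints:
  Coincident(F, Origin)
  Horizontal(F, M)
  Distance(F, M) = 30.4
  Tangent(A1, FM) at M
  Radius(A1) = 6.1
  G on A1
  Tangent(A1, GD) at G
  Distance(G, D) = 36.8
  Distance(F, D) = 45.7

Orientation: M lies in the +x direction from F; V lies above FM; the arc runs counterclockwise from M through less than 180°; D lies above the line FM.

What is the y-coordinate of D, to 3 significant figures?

41.6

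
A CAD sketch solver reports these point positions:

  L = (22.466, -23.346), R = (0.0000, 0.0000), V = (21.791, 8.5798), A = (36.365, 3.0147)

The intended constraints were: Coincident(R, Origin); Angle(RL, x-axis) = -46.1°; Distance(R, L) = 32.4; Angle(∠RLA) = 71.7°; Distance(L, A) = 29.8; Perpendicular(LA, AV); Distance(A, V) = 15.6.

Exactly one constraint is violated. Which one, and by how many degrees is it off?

Perpendicular(LA, AV) — off by 6.90°.

R = (0.00, 0.00) ✓; RL at -46.10° ✓; |RL| = 32.40 ✓; ∠RLA = 71.70° ✓; |LA| = 29.80 ✓; ∠(LA, AV) = 96.90° ✗; |AV| = 15.60 ✓.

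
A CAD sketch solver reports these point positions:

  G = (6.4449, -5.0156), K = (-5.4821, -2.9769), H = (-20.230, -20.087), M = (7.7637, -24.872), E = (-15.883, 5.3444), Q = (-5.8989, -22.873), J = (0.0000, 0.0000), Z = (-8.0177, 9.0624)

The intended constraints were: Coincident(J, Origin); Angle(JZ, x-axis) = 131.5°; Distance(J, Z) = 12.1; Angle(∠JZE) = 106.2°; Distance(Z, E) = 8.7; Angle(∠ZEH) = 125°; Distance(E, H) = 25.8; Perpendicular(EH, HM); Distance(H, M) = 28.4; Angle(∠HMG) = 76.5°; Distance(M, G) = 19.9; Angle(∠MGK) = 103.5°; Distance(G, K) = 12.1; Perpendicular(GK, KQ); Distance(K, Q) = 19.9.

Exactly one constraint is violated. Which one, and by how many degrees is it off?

Perpendicular(GK, KQ) — off by 8.50°.

J = (0.00, 0.00) ✓; JZ at 131.5° ✓; |JZ| = 12.10 ✓; ∠JZE = 106.2° ✓; |ZE| = 8.700 ✓; ∠ZEH = 125.0° ✓; |EH| = 25.80 ✓; ∠(EH, HM) = 90.00° ✓; |HM| = 28.40 ✓; ∠HMG = 76.50° ✓; |MG| = 19.90 ✓; ∠MGK = 103.5° ✓; |GK| = 12.10 ✓; ∠(GK, KQ) = 98.50° ✗; |KQ| = 19.90 ✓.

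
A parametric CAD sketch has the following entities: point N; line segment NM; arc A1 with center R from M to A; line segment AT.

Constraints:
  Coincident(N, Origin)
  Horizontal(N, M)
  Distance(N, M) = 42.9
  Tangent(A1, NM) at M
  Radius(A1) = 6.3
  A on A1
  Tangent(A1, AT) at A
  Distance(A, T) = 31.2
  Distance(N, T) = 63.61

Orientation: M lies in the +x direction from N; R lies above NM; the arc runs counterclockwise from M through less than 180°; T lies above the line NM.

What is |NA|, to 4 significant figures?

49.51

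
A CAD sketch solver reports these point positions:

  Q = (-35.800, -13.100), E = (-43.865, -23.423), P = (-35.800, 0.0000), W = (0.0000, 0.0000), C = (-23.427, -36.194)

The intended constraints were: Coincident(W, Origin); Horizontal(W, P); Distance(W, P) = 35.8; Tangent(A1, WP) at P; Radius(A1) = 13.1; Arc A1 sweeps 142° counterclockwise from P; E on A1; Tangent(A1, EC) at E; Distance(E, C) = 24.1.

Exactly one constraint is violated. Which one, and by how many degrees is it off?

Tangent(A1, EC) at E — off by 6.00°.

W = (0.00, 0.00) ✓; W.y = 0.00, P.y = 0.00 ✓; |WP| = 35.80 ✓; ∠(QP, PW) = 90.00° ✓; |QP| = 13.10 ✓; bearing(Q→E) − bearing(Q→P) = 142.0° ✓; |QE| = 13.10 ✓; ∠(QE, EC) = 84.00° ✗; |EC| = 24.10 ✓.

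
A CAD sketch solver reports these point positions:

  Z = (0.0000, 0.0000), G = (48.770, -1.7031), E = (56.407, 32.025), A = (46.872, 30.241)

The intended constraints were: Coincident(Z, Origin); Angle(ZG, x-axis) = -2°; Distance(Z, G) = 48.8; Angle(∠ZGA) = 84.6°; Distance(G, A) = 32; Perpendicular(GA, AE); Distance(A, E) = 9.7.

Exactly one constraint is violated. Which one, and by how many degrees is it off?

Perpendicular(GA, AE) — off by 7.20°.

Z = (0.00, 0.00) ✓; ZG at -2.000° ✓; |ZG| = 48.80 ✓; ∠ZGA = 84.60° ✓; |GA| = 32.00 ✓; ∠(GA, AE) = 82.80° ✗; |AE| = 9.700 ✓.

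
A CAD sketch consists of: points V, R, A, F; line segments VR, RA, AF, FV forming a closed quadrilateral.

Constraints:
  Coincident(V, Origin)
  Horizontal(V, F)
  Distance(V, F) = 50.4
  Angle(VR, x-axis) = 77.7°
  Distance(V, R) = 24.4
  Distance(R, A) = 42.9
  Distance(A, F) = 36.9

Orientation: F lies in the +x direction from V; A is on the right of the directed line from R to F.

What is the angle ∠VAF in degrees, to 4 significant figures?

108.2°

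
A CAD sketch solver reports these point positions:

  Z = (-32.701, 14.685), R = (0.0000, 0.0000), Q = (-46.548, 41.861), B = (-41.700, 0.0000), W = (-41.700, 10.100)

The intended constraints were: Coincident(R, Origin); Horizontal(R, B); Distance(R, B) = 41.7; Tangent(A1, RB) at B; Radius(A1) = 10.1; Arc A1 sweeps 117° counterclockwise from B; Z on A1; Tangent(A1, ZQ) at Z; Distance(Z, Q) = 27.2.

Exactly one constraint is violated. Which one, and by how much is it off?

Distance(Z, Q) = 27.2 — off by 3.30.

R = (0.00, 0.00) ✓; R.y = 0.00, B.y = 0.00 ✓; |RB| = 41.70 ✓; ∠(WB, BR) = 90.00° ✓; |WB| = 10.10 ✓; bearing(W→Z) − bearing(W→B) = 117.0° ✓; |WZ| = 10.10 ✓; ∠(WZ, ZQ) = 90.00° ✓; |ZQ| = 30.50 ✗.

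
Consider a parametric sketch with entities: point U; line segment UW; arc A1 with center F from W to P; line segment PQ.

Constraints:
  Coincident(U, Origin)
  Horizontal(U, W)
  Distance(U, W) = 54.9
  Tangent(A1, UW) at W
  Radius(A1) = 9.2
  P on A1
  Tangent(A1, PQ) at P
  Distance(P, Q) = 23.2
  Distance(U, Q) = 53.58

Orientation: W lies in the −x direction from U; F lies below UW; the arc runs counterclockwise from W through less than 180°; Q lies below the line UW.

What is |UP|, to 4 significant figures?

63.04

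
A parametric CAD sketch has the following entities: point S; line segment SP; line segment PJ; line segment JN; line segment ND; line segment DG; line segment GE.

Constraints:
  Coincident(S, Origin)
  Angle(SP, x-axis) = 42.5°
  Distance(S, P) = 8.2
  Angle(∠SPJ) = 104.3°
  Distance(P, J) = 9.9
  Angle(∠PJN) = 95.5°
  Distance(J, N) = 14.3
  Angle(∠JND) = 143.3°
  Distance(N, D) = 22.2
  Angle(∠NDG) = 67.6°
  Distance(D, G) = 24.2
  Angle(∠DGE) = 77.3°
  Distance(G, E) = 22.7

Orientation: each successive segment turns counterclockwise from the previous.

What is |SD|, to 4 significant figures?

25.34

∠PJN = 95.5° gives JN at -157.3° from the x-axis; with |JN| = 14.3, N = (-11.82, 8.746). ∠JND = 143.3° gives ND at -120.6° from the x-axis; with |ND| = 22.2, D = (-23.13, -10.36). Then |SD| = |D − S| = 25.34.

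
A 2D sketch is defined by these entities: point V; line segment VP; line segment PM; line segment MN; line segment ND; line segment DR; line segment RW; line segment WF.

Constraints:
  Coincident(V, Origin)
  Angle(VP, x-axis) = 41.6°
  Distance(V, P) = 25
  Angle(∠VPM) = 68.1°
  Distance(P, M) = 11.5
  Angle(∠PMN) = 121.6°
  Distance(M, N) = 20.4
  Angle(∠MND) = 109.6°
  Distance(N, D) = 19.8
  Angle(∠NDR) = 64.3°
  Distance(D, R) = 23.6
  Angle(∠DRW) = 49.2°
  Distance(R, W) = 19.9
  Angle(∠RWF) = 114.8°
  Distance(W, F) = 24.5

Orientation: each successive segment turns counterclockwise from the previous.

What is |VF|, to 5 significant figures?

22.302

∠DRW = 49.2° gives RW at 168.80° from the x-axis; with |RW| = 19.9, W = (-5.6218, 9.9987). ∠RWF = 114.8° gives WF at -126.00° from the x-axis; with |WF| = 24.5, F = (-20.023, -9.8223). Then |VF| = |F − V| = 22.302.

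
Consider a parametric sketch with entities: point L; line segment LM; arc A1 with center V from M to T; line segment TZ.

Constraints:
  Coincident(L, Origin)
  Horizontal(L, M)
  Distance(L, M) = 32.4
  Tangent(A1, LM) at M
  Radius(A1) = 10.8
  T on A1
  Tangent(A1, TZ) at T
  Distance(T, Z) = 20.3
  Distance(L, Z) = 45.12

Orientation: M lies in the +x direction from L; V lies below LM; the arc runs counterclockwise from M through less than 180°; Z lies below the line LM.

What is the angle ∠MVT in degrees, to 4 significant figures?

112.1°

L is at the origin; L and M share the same y with |LM| = 32.4 and M on the +x side, so M = (32.40, 0.000). The tangent condition forces VM to be normal to LM, so V = M + (0, -10.8) = (32.40, -10.80). Since VT ⟂ TZ (tangency), |VZ| = √(10.8² + 20.3²) = 22.99 regardless of where T sits on A1. So Z lies on both circle(L, 45.12) and circle(V, 22.99); the below-LM intersection is Z = (30.03, -33.67). T is the foot of the tangent from Z: T = (22.39, -14.86).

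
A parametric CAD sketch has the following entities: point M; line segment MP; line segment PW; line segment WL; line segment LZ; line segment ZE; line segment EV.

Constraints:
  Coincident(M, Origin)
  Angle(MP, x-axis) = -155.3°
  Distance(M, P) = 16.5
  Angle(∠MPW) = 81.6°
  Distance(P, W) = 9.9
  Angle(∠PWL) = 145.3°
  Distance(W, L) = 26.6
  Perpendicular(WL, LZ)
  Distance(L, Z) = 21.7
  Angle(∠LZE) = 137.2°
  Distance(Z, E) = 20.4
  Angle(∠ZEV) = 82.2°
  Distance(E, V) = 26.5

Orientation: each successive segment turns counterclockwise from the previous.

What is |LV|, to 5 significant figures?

34.691

M is at the origin; MP runs at -155.3° with length 16.5, so P = (-14.990, -6.8948). ∠MPW = 81.6° gives PW at -56.900° from the x-axis; with |PW| = 9.9, W = (-9.5840, -15.188). ∠PWL = 145.3° gives WL at -22.200° from the x-axis; with |WL| = 26.6, L = (15.044, -25.239). WL is perpendicular to LZ, so LZ runs at 67.800°; with |LZ| = 21.7, Z = (23.243, -5.1474). ∠LZE = 137.2° gives ZE at 110.60° from the x-axis; with |ZE| = 20.4, E = (16.066, 13.948). ∠ZEV = 82.2° gives EV at -151.60° from the x-axis; with |EV| = 26.5, V = (-7.2449, 1.3442). Then |LV| = |V − L| = 34.691.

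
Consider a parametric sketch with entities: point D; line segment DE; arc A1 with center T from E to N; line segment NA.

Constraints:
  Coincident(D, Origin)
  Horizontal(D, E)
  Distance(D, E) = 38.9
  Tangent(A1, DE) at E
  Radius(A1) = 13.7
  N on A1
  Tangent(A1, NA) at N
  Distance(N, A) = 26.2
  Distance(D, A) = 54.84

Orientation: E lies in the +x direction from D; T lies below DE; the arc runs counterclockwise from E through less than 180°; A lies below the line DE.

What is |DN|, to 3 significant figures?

31.6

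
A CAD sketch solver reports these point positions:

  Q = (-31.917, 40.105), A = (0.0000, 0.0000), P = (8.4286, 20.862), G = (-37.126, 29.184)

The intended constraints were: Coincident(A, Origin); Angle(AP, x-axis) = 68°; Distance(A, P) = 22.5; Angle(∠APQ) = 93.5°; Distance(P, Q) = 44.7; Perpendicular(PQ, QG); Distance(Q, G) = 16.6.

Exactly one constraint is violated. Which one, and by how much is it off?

Distance(Q, G) = 16.6 — off by 4.50.

A = (0.00, 0.00) ✓; AP at 68.00° ✓; |AP| = 22.50 ✓; ∠APQ = 93.50° ✓; |PQ| = 44.70 ✓; ∠(PQ, QG) = 90.00° ✓; |QG| = 12.10 ✗.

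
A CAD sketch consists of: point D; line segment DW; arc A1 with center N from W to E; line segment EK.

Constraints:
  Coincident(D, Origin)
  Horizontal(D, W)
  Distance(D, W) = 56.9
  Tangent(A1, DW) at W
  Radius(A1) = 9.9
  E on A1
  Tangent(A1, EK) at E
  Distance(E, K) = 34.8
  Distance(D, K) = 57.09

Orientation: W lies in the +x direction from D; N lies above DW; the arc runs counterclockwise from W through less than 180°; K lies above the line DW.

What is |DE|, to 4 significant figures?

66.09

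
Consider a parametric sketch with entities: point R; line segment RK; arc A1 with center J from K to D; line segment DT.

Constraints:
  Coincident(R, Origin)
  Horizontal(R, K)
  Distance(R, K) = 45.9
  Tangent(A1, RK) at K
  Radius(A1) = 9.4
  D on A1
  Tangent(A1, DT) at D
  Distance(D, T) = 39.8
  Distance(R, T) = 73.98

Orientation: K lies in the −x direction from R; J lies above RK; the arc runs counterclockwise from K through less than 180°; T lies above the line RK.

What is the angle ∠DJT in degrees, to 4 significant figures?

76.71°

R is at the origin; RK is horizontal with |RK| = 45.9 and K on the −x side, so K = (-45.90, 0.000). Since A1 is tangent to RK there, JK ⟂ RK, so J = K + (0, 9.4) = (-45.90, 9.400). Since JD ⟂ DT (tangency), |JT| = √(9.4² + 39.8²) = 40.89 regardless of where D sits on A1. So T lies on both circle(R, 73.98) and circle(J, 40.89); the above-RK intersection is T = (-55.23, 49.22). D is the foot of the tangent from T: D = (-37.49, 13.59).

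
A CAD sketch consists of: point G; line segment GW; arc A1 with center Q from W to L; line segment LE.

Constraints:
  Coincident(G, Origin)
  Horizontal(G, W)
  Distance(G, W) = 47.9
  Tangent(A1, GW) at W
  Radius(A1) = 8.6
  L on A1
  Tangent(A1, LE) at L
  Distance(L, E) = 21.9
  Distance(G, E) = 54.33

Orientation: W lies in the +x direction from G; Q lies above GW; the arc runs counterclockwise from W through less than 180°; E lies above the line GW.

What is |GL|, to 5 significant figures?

56.792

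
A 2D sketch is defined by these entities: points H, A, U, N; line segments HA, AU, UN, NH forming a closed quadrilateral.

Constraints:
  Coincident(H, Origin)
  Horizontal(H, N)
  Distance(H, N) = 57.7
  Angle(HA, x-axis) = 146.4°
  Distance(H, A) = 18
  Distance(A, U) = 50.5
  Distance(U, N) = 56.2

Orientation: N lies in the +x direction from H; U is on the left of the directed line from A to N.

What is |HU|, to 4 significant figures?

49.24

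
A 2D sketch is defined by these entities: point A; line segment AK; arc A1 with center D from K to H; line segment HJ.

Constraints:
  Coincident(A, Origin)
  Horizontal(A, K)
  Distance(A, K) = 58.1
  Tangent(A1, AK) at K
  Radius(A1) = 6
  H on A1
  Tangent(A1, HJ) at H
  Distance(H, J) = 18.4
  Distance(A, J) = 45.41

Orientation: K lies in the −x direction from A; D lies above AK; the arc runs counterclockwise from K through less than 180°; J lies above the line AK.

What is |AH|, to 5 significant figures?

53.393

Checks: A.y = 0.00, K.y = 0.00 ✓; |DH| = 6.000 ✓; ∠(DH, HJ) = 90.00° ✓; |HJ| = 18.40 ✓; |AJ| = 45.41 ✓.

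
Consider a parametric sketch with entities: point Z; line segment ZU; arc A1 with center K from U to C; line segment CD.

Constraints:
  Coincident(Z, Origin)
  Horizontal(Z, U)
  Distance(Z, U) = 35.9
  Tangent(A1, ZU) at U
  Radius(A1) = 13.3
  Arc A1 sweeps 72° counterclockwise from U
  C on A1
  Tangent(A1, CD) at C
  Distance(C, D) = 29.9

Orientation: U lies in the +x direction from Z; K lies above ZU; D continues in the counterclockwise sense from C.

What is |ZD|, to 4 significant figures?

68.96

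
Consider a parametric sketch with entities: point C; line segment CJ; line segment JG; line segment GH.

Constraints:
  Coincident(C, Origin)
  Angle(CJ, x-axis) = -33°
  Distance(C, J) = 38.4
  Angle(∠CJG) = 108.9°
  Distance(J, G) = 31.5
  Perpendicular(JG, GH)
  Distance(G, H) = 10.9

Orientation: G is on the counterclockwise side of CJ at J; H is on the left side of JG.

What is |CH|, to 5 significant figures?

50.767

C is at the origin; CJ runs at -33.0° with length 38.4, so J = 38.4·(cos -33.0°, sin -33.0°) = (32.205, -20.914). ∠CJG = 108.9°, so JG runs at -33.0° + (180° − 108.9°) = 38.100° from the x-axis; with |JG| = 31.5, G = J + 31.5·(cos 38.100°, sin 38.100°) = (56.993, -1.4775). JG ⟂ GH; with |GH| = 10.9 on the left of JG, H = G + 10.9·(-0.61704, 0.78694) = (50.268, 7.1001). Then |CH| = |H − C| = 50.767.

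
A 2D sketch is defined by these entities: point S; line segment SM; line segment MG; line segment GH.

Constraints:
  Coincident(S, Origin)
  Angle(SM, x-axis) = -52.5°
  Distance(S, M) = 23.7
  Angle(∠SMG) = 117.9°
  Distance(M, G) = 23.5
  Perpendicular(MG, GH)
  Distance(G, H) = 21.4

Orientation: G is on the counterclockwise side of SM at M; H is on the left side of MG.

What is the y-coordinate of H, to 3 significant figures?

6.22

∠SMG = 117.9°, so MG runs at -52.5° + (180° − 117.9°) = 9.60° from the x-axis; with |MG| = 23.5, G = M + 23.5·(cos 9.60°, sin 9.60°) = (37.6, -14.9). The perpendicularity gives GH at right angles to MG; with |GH| = 21.4 on the left of MG, H = G + 21.4·(-0.167, 0.986) = (34.0, 6.22). So H.y = 6.22.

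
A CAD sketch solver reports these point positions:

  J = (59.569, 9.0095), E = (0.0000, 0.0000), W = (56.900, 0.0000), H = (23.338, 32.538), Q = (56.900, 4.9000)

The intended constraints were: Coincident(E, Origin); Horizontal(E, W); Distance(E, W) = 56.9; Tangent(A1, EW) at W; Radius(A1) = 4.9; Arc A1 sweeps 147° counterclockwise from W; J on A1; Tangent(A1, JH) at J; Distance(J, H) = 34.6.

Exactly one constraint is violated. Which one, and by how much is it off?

Distance(J, H) = 34.6 — off by 8.60.

E = (0.00, 0.00) ✓; E.y = 0.00, W.y = 0.00 ✓; |EW| = 56.90 ✓; ∠(QW, WE) = 90.00° ✓; |QW| = 4.900 ✓; bearing(Q→J) − bearing(Q→W) = 147.0° ✓; |QJ| = 4.900 ✓; ∠(QJ, JH) = 90.00° ✓; |JH| = 43.20 ✗.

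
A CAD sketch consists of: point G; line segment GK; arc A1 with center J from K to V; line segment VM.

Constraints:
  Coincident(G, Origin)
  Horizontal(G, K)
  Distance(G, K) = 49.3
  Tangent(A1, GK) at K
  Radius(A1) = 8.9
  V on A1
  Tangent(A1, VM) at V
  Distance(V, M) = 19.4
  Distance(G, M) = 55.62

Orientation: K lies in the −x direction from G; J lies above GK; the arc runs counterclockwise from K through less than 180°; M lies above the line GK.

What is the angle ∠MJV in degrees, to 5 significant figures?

65.356°

G is at the origin; GK is horizontal with |GK| = 49.3 and K on the −x side, so K = (-49.300, 0.0000). Since A1 is tangent to GK there, JK ⟂ GK, so J = K + (0, 8.9) = (-49.300, 8.9000). Since JV ⟂ VM (tangency), |JM| = √(8.9² + 19.4²) = 21.344 regardless of where V sits on A1. So M lies on both circle(G, 55.62) and circle(J, 21.344); the above-GK intersection is M = (-46.775, 30.094). V is the foot of the tangent from M: V = (-40.828, 11.628).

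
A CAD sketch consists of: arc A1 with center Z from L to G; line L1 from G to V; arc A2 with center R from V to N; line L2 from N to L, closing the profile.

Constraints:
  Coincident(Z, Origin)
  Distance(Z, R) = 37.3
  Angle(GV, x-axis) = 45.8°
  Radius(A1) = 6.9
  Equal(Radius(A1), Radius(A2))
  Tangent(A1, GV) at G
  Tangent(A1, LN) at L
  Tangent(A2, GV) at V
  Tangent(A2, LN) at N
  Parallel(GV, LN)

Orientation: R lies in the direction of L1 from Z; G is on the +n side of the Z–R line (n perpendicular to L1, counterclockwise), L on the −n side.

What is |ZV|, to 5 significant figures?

37.933

Tangency of A1 to both parallel lines with radius 6.9 puts G and L at Z ± 6.9·n: G = (-4.9467, 4.8104), L = (4.9467, -4.8104). Equal radii place V and N the same way about R: V = R + 6.9·n = (21.058, 31.551), N = R − 6.9·n = (30.951, 21.930). Then |ZV| = |V − Z| = 37.933.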